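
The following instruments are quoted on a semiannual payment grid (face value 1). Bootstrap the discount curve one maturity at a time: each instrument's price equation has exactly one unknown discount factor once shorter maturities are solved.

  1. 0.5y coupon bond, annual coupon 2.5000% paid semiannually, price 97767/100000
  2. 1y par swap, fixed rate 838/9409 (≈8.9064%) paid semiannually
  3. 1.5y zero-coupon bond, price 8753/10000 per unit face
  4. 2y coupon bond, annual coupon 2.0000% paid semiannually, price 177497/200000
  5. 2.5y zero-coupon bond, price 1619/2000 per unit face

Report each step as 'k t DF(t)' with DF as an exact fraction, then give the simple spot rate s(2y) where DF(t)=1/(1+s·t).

1 1/2 1207/1250
2 1 4581/5000
3 3/2 8753/10000
4 2 4257/5000
5 5/2 1619/2000
s(2y) = (1/(4257/5000) − 1)/(2) = 743/8514 ≈ 8.7268%

step 1 [0.5y] bond c/2=1/80: DF=(97767/100000 − 1/80·(0))/(1+1/80) = 1207/1250 ≈ 0.965600
step 2 [1y] swap r/2=419/9409: DF=(1 − 419/9409·(0.965600))/(1+419/9409) = 4581/5000 ≈ 0.916200
step 3 [1.5y] zero: DF = P = 8753/10000 ≈ 0.875300
step 4 [2y] bond c/2=1/100: DF=(177497/200000 − 1/100·(0.965600+0.916200+0.875300))/(1+1/100) = 4257/5000 ≈ 0.851400
step 5 [2.5y] zero: DF = P = 1619/2000 ≈ 0.809500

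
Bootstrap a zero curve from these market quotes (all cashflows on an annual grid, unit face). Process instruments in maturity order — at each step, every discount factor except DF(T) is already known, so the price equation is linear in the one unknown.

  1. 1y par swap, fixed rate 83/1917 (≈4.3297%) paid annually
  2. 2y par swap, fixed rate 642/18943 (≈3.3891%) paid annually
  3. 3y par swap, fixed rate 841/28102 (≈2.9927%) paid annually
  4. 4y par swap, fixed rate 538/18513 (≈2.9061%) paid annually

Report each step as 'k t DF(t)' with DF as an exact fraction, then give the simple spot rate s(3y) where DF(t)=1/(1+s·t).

1 1 1917/2000
2 2 4679/5000
3 3 9159/10000
4 4 2231/2500
s(3y) = (1/(9159/10000) − 1)/(3) = 841/27477 ≈ 3.0607%

step 1 [1y] swap r/1=83/1917: DF=(1 − 83/1917·(0))/(1+83/1917) = 1917/2000 ≈ 0.958500
step 2 [2y] swap r/1=642/18943: DF=(1 − 642/18943·(0.958500))/(1+642/18943) = 4679/5000 ≈ 0.935800
step 3 [3y] swap r/1=841/28102: DF=(1 − 841/28102·(0.958500+0.935800))/(1+841/28102) = 9159/10000 ≈ 0.915900
step 4 [4y] swap r/1=538/18513: DF=(1 − 538/18513·(0.958500+0.935800+0.915900))/(1+538/18513) = 2231/2500 ≈ 0.892400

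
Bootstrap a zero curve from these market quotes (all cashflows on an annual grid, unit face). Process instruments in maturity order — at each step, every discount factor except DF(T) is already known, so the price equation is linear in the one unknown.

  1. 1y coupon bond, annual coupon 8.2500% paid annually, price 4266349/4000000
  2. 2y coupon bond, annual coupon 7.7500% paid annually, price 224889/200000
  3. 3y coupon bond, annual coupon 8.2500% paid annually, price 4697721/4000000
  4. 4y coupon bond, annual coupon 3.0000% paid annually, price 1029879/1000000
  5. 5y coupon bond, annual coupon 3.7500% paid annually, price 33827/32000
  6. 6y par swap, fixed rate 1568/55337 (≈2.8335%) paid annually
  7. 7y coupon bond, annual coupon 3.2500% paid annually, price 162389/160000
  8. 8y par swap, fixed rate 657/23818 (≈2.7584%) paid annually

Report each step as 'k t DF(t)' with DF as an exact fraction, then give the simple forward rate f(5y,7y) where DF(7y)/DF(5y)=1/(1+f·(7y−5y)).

1 1 9853/10000
2 2 9727/10000
3 3 9357/10000
4 4 2289/2500
5 5 2203/2500
6 6 527/625
7 7 1011/1250
8 8 8029/10000
f(5y,7y) = ((2203/2500)/(1011/1250) − 1)/(2) = 181/4044 ≈ 4.4758%

step 1 [1y] bond c/1=33/400: DF=(4266349/4000000 − 33/400·(0))/(1+33/400) = 9853/10000 ≈ 0.985300
step 2 [2y] bond c/1=31/400: DF=(224889/200000 − 31/400·(0.985300))/(1+31/400) = 9727/10000 ≈ 0.972700
step 3 [3y] bond c/1=33/400: DF=(4697721/4000000 − 33/400·(0.985300+0.972700))/(1+33/400) = 9357/10000 ≈ 0.935700
step 4 [4y] bond c/1=3/100: DF=(1029879/1000000 − 3/100·(0.985300+0.972700+0.935700))/(1+3/100) = 2289/2500 ≈ 0.915600
step 5 [5y] bond c/1=3/80: DF=(33827/32000 − 3/80·(0.985300+0.972700+0.935700+0.915600))/(1+3/80) = 2203/2500 ≈ 0.881200
step 6 [6y] swap r/1=1568/55337: DF=(1 − 1568/55337·(0.985300+0.972700+0.935700+0.915600+0.881200))/(1+1568/55337) = 527/625 ≈ 0.843200
step 7 [7y] bond c/1=13/400: DF=(162389/160000 − 13/400·(0.985300+0.972700+0.935700+0.915600+0.881200+0.843200))/(1+13/400) = 1011/1250 ≈ 0.808800
step 8 [8y] swap r/1=657/23818: DF=(1 − 657/23818·(0.985300+0.972700+0.935700+0.915600+0.881200+0.843200+0.808800))/(1+657/23818) = 8029/10000 ≈ 0.802900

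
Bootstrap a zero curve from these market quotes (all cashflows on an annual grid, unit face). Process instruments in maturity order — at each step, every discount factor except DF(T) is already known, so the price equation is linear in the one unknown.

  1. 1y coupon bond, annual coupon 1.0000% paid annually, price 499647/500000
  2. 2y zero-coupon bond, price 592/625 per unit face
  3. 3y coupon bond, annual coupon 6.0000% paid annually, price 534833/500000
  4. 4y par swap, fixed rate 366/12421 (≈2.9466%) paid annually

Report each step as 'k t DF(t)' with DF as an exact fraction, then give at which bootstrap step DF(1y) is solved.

1 1 4947/5000
2 2 592/625
3 3 1799/2000
4 4 4451/5000
DF(1y) is solved at step 1

step 1 [1y] bond c/1=1/100: DF=(499647/500000 − 1/100·(0))/(1+1/100) = 4947/5000 ≈ 0.989400
step 2 [2y] zero: DF = P = 592/625 ≈ 0.947200
step 3 [3y] bond c/1=3/50: DF=(534833/500000 − 3/50·(0.989400+0.947200))/(1+3/50) = 1799/2000 ≈ 0.899500
step 4 [4y] swap r/1=366/12421: DF=(1 − 366/12421·(0.989400+0.947200+0.899500))/(1+366/12421) = 4451/5000 ≈ 0.890200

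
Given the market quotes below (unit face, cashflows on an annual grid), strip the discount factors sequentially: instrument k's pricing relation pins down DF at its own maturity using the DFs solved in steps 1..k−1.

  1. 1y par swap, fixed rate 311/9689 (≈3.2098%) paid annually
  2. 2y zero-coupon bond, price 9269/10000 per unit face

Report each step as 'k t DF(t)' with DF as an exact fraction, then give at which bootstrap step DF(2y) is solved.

1 1 9689/10000
2 2 9269/10000
DF(2y) is solved at step 2

step 1 [1y] swap r/1=311/9689: DF=(1 − 311/9689·(0))/(1+311/9689) = 9689/10000 ≈ 0.968900
step 2 [2y] zero: DF = P = 9269/10000 ≈ 0.926900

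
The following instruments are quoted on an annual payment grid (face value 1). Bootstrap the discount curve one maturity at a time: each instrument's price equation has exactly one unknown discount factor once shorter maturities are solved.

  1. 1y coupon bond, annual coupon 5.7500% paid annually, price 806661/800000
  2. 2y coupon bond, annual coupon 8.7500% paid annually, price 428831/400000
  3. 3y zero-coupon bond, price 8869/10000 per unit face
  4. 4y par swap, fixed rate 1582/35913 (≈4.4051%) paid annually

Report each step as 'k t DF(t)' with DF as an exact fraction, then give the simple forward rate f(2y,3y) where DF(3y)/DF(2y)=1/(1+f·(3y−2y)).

1 1 1907/2000
2 2 9091/10000
3 3 8869/10000
4 4 4209/5000
f(2y,3y) = ((9091/10000)/(8869/10000) − 1)/(1) = 222/8869 ≈ 2.5031%

step 1 [1y] bond c/1=23/400: DF=(806661/800000 − 23/400·(0))/(1+23/400) = 1907/2000 ≈ 0.953500
step 2 [2y] bond c/1=7/80: DF=(428831/400000 − 7/80·(0.953500))/(1+7/80) = 9091/10000 ≈ 0.909100
step 3 [3y] zero: DF = P = 8869/10000 ≈ 0.886900
step 4 [4y] swap r/1=1582/35913: DF=(1 − 1582/35913·(0.953500+0.909100+0.886900))/(1+1582/35913) = 4209/5000 ≈ 0.841800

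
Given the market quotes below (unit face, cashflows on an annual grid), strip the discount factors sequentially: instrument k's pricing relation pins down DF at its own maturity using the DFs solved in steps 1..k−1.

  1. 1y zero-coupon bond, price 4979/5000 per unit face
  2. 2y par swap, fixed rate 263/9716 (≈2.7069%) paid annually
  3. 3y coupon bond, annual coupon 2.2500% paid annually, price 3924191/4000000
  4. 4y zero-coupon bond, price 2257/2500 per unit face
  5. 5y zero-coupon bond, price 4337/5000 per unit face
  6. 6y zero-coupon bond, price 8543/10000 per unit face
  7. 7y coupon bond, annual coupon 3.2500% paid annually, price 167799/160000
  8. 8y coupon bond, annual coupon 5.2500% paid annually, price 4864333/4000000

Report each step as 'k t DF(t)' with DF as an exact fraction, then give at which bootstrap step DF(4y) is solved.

step 1 [1y] zero: DF = P = 4979/5000 ≈ 0.995800
step 2 [2y] swap r/1=263/9716: DF=(1 − 263/9716·(0.995800))/(1+263/9716) = 4737/5000 ≈ 0.947400
step 3 [3y] bond c/1=9/400: DF=(3924191/4000000 − 9/400·(0.995800+0.947400))/(1+9/400) = 9167/10000 ≈ 0.916700
step 4 [4y] zero: DF = P = 2257/2500 ≈ 0.902800
step 5 [5y] zero: DF = P = 4337/5000 ≈ 0.867400
step 6 [6y] zero: DF = P = 8543/10000 ≈ 0.854300
step 7 [7y] bond c/1=13/400: DF=(167799/160000 − 13/400·(0.995800+0.947400+0.916700+0.902800+0.867400+0.854300))/(1+13/400) = 8431/10000 ≈ 0.843100
step 8 [8y] bond c/1=21/400: DF=(4864333/4000000 − 21/400·(0.995800+0.947400+0.916700+0.902800+0.867400+0.854300+0.843100))/(1+21/400) = 4199/5000 ≈ 0.839800

1 1 4979/5000
2 2 4737/5000
3 3 9167/10000
4 4 2257/2500
5 5 4337/5000
6 6 8543/10000
7 7 8431/10000
8 8 4199/5000
DF(4y) is solved at step 4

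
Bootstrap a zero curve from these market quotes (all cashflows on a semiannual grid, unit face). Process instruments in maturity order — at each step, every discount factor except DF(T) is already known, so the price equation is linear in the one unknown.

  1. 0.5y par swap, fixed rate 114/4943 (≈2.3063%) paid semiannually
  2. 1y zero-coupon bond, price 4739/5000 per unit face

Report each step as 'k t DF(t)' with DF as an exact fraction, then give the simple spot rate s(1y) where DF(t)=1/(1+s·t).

step 1 [0.5y] swap r/2=57/4943: DF=(1 − 57/4943·(0))/(1+57/4943) = 4943/5000 ≈ 0.988600
step 2 [1y] zero: DF = P = 4739/5000 ≈ 0.947800

1 1/2 4943/5000
2 1 4739/5000
s(1y) = (1/(4739/5000) − 1)/(1) = 261/4739 ≈ 5.5075%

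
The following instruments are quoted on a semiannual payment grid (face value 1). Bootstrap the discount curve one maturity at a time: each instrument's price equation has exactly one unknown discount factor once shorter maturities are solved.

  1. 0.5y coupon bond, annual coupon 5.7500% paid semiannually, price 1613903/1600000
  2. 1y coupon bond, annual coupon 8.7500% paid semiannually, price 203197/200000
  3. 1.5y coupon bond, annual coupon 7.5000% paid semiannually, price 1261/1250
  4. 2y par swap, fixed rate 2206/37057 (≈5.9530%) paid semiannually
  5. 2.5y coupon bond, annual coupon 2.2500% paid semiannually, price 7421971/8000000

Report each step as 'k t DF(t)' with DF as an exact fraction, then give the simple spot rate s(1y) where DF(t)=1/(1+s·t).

1 1/2 1961/2000
2 1 9323/10000
3 3/2 1129/1250
4 2 8897/10000
5 5/2 4381/5000
s(1y) = (1/(9323/10000) − 1)/(1) = 677/9323 ≈ 7.2616%

step 1 [0.5y] bond c/2=23/800: DF=(1613903/1600000 − 23/800·(0))/(1+23/800) = 1961/2000 ≈ 0.980500
step 2 [1y] bond c/2=7/160: DF=(203197/200000 − 7/160·(0.980500))/(1+7/160) = 9323/10000 ≈ 0.932300
step 3 [1.5y] bond c/2=3/80: DF=(1261/1250 − 3/80·(0.980500+0.932300))/(1+3/80) = 1129/1250 ≈ 0.903200
step 4 [2y] swap r/2=1103/37057: DF=(1 − 1103/37057·(0.980500+0.932300+0.903200))/(1+1103/37057) = 8897/10000 ≈ 0.889700
step 5 [2.5y] bond c/2=9/800: DF=(7421971/8000000 − 9/800·(0.980500+0.932300+0.903200+0.889700))/(1+9/800) = 4381/5000 ≈ 0.876200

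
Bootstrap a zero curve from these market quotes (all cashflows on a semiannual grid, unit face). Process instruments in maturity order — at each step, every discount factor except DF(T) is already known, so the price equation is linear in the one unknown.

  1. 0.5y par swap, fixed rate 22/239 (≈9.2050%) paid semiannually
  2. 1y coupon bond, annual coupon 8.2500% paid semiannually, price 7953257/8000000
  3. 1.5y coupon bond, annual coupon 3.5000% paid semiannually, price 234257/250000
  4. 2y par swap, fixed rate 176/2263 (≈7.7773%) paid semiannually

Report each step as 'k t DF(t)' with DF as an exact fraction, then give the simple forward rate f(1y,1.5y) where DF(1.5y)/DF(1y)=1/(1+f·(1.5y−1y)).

1 1/2 239/250
2 1 9169/10000
3 3/2 8887/10000
4 2 537/625
f(1y,1.5y) = ((9169/10000)/(8887/10000) − 1)/(1/2) = 564/8887 ≈ 6.3463%

step 1 [0.5y] swap r/2=11/239: DF=(1 − 11/239·(0))/(1+11/239) = 239/250 ≈ 0.956000
step 2 [1y] bond c/2=33/800: DF=(7953257/8000000 − 33/800·(0.956000))/(1+33/800) = 9169/10000 ≈ 0.916900
step 3 [1.5y] bond c/2=7/400: DF=(234257/250000 − 7/400·(0.956000+0.916900))/(1+7/400) = 8887/10000 ≈ 0.888700
step 4 [2y] swap r/2=88/2263: DF=(1 − 88/2263·(0.956000+0.916900+0.888700))/(1+88/2263) = 537/625 ≈ 0.859200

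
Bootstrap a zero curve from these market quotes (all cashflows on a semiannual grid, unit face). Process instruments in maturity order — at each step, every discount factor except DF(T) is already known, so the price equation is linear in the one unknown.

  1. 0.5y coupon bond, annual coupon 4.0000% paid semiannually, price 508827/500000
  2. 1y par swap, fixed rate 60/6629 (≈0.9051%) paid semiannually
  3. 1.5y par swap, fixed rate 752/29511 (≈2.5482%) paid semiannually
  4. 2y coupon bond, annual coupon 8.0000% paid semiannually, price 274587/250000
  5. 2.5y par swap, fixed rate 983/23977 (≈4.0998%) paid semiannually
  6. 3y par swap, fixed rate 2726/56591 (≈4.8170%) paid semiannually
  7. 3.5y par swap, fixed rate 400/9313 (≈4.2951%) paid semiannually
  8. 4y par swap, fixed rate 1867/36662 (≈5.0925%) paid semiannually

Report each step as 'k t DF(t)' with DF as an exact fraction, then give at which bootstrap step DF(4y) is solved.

step 1 [0.5y] bond c/2=1/50: DF=(508827/500000 − 1/50·(0))/(1+1/50) = 9977/10000 ≈ 0.997700
step 2 [1y] swap r/2=30/6629: DF=(1 − 30/6629·(0.997700))/(1+30/6629) = 991/1000 ≈ 0.991000
step 3 [1.5y] swap r/2=376/29511: DF=(1 − 376/29511·(0.997700+0.991000))/(1+376/29511) = 1203/1250 ≈ 0.962400
step 4 [2y] bond c/2=1/25: DF=(274587/250000 − 1/25·(0.997700+0.991000+0.962400))/(1+1/25) = 4713/5000 ≈ 0.942600
step 5 [2.5y] swap r/2=983/47954: DF=(1 − 983/47954·(0.997700+0.991000+0.962400+0.942600))/(1+983/47954) = 9017/10000 ≈ 0.901700
step 6 [3y] swap r/2=1363/56591: DF=(1 − 1363/56591·(0.997700+0.991000+0.962400+0.942600+0.901700))/(1+1363/56591) = 8637/10000 ≈ 0.863700
step 7 [3.5y] swap r/2=200/9313: DF=(1 − 200/9313·(0.997700+0.991000+0.962400+0.942600+0.901700+0.863700))/(1+200/9313) = 43/50 ≈ 0.860000
step 8 [4y] swap r/2=1867/73324: DF=(1 − 1867/73324·(0.997700+0.991000+0.962400+0.942600+0.901700+0.863700+0.860000))/(1+1867/73324) = 8133/10000 ≈ 0.813300

1 1/2 9977/10000
2 1 991/1000
3 3/2 1203/1250
4 2 4713/5000
5 5/2 9017/10000
6 3 8637/10000
7 7/2 43/50
8 4 8133/10000
DF(4y) is solved at step 8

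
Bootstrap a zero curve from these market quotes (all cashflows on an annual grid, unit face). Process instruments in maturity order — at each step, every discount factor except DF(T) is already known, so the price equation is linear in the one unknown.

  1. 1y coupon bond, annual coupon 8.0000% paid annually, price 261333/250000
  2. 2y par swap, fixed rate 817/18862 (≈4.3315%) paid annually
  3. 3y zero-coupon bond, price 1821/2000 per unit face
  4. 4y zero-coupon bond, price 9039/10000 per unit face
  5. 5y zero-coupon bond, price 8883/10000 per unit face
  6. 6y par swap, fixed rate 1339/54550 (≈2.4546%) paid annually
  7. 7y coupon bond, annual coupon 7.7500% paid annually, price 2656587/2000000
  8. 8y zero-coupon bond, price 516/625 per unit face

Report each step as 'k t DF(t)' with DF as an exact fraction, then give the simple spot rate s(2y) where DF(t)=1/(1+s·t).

1 1 9679/10000
2 2 9183/10000
3 3 1821/2000
4 4 9039/10000
5 5 8883/10000
6 6 8661/10000
7 7 2101/2500
8 8 516/625
s(2y) = (1/(9183/10000) − 1)/(2) = 817/18366 ≈ 4.4484%

step 1 [1y] bond c/1=2/25: DF=(261333/250000 − 2/25·(0))/(1+2/25) = 9679/10000 ≈ 0.967900
step 2 [2y] swap r/1=817/18862: DF=(1 − 817/18862·(0.967900))/(1+817/18862) = 9183/10000 ≈ 0.918300
step 3 [3y] zero: DF = P = 1821/2000 ≈ 0.910500
step 4 [4y] zero: DF = P = 9039/10000 ≈ 0.903900
step 5 [5y] zero: DF = P = 8883/10000 ≈ 0.888300
step 6 [6y] swap r/1=1339/54550: DF=(1 − 1339/54550·(0.967900+0.918300+0.910500+0.903900+0.888300))/(1+1339/54550) = 8661/10000 ≈ 0.866100
step 7 [7y] bond c/1=31/400: DF=(2656587/2000000 − 31/400·(0.967900+0.918300+0.910500+0.903900+0.888300+0.866100))/(1+31/400) = 2101/2500 ≈ 0.840400
step 8 [8y] zero: DF = P = 516/625 ≈ 0.825600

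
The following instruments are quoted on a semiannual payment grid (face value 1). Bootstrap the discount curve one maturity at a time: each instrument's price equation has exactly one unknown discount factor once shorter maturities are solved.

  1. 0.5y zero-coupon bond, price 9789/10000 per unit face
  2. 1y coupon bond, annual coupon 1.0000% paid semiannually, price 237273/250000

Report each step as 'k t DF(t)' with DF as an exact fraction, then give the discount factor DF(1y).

1 1/2 9789/10000
2 1 1879/2000
DF(1y) = 1879/2000 ≈ 0.939500

step 1 [0.5y] zero: DF = P = 9789/10000 ≈ 0.978900
step 2 [1y] bond c/2=1/200: DF=(237273/250000 − 1/200·(0.978900))/(1+1/200) = 1879/2000 ≈ 0.939500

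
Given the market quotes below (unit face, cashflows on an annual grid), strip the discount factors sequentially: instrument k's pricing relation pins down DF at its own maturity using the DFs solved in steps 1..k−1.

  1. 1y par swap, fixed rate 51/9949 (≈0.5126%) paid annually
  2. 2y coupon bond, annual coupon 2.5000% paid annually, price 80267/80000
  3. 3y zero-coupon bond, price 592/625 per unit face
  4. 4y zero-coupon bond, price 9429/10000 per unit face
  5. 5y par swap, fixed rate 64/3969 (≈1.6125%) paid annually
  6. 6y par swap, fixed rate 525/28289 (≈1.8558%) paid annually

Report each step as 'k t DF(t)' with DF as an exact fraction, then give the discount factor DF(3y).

step 1 [1y] swap r/1=51/9949: DF=(1 − 51/9949·(0))/(1+51/9949) = 9949/10000 ≈ 0.994900
step 2 [2y] bond c/1=1/40: DF=(80267/80000 − 1/40·(0.994900))/(1+1/40) = 4773/5000 ≈ 0.954600
step 3 [3y] zero: DF = P = 592/625 ≈ 0.947200
step 4 [4y] zero: DF = P = 9429/10000 ≈ 0.942900
step 5 [5y] swap r/1=64/3969: DF=(1 − 64/3969·(0.994900+0.954600+0.947200+0.942900))/(1+64/3969) = 577/625 ≈ 0.923200
step 6 [6y] swap r/1=525/28289: DF=(1 − 525/28289·(0.994900+0.954600+0.947200+0.942900+0.923200))/(1+525/28289) = 179/200 ≈ 0.895000

1 1 9949/10000
2 2 4773/5000
3 3 592/625
4 4 9429/10000
5 5 577/625
6 6 179/200
DF(3y) = 592/625 ≈ 0.947200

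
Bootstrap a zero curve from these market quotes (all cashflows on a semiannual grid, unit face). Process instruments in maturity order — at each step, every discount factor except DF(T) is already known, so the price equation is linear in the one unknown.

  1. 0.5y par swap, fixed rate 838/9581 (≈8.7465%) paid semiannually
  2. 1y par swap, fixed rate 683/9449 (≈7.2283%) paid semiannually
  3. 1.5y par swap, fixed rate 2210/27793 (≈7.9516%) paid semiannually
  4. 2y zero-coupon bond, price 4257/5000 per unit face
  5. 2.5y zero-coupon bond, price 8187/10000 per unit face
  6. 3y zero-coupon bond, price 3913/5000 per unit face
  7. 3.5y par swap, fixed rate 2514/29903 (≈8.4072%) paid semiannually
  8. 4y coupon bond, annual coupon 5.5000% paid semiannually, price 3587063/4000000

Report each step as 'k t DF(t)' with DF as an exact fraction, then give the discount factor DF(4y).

1 1/2 9581/10000
2 1 9317/10000
3 3/2 1779/2000
4 2 4257/5000
5 5/2 8187/10000
6 3 3913/5000
7 7/2 3743/5000
8 4 7127/10000
DF(4y) = 7127/10000 ≈ 0.712700

step 1 [0.5y] swap r/2=419/9581: DF=(1 − 419/9581·(0))/(1+419/9581) = 9581/10000 ≈ 0.958100
step 2 [1y] swap r/2=683/18898: DF=(1 − 683/18898·(0.958100))/(1+683/18898) = 9317/10000 ≈ 0.931700
step 3 [1.5y] swap r/2=1105/27793: DF=(1 − 1105/27793·(0.958100+0.931700))/(1+1105/27793) = 1779/2000 ≈ 0.889500
step 4 [2y] zero: DF = P = 4257/5000 ≈ 0.851400
step 5 [2.5y] zero: DF = P = 8187/10000 ≈ 0.818700
step 6 [3y] zero: DF = P = 3913/5000 ≈ 0.782600
step 7 [3.5y] swap r/2=1257/29903: DF=(1 − 1257/29903·(0.958100+0.931700+0.889500+0.851400+0.818700+0.782600))/(1+1257/29903) = 3743/5000 ≈ 0.748600
step 8 [4y] bond c/2=11/400: DF=(3587063/4000000 − 11/400·(0.958100+0.931700+0.889500+0.851400+0.818700+0.782600+0.748600))/(1+11/400) = 7127/10000 ≈ 0.712700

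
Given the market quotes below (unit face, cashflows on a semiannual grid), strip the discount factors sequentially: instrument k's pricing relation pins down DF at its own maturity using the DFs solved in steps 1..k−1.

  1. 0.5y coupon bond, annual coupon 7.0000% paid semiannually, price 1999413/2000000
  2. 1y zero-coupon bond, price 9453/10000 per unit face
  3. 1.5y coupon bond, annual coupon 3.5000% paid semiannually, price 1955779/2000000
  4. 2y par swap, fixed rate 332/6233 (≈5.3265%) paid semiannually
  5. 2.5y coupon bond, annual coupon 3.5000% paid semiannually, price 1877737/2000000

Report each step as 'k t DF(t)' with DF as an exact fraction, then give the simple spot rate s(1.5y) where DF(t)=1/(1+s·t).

step 1 [0.5y] bond c/2=7/200: DF=(1999413/2000000 − 7/200·(0))/(1+7/200) = 9659/10000 ≈ 0.965900
step 2 [1y] zero: DF = P = 9453/10000 ≈ 0.945300
step 3 [1.5y] bond c/2=7/400: DF=(1955779/2000000 − 7/400·(0.965900+0.945300))/(1+7/400) = 4641/5000 ≈ 0.928200
step 4 [2y] swap r/2=166/6233: DF=(1 − 166/6233·(0.965900+0.945300+0.928200))/(1+166/6233) = 2251/2500 ≈ 0.900400
step 5 [2.5y] bond c/2=7/400: DF=(1877737/2000000 − 7/400·(0.965900+0.945300+0.928200+0.900400))/(1+7/400) = 1073/1250 ≈ 0.858400

1 1/2 9659/10000
2 1 9453/10000
3 3/2 4641/5000
4 2 2251/2500
5 5/2 1073/1250
s(1.5y) = (1/(4641/5000) − 1)/(3/2) = 718/13923 ≈ 5.1569%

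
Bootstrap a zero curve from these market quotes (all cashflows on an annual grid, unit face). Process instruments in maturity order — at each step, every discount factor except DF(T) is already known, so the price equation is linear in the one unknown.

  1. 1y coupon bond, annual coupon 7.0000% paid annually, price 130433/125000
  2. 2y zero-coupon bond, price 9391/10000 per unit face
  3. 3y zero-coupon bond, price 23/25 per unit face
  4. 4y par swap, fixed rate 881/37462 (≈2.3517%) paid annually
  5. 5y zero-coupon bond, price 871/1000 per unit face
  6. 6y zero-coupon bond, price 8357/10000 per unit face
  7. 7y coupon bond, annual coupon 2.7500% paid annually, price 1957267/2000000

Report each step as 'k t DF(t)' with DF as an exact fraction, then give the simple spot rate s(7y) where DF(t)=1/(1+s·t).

1 1 1219/1250
2 2 9391/10000
3 3 23/25
4 4 9119/10000
5 5 871/1000
6 6 8357/10000
7 7 1613/2000
s(7y) = (1/(1613/2000) − 1)/(7) = 387/11291 ≈ 3.4275%

step 1 [1y] bond c/1=7/100: DF=(130433/125000 − 7/100·(0))/(1+7/100) = 1219/1250 ≈ 0.975200
step 2 [2y] zero: DF = P = 9391/10000 ≈ 0.939100
step 3 [3y] zero: DF = P = 23/25 ≈ 0.920000
step 4 [4y] swap r/1=881/37462: DF=(1 − 881/37462·(0.975200+0.939100+0.920000))/(1+881/37462) = 9119/10000 ≈ 0.911900
step 5 [5y] zero: DF = P = 871/1000 ≈ 0.871000
step 6 [6y] zero: DF = P = 8357/10000 ≈ 0.835700
step 7 [7y] bond c/1=11/400: DF=(1957267/2000000 − 11/400·(0.975200+0.939100+0.920000+0.911900+0.871000+0.835700))/(1+11/400) = 1613/2000 ≈ 0.806500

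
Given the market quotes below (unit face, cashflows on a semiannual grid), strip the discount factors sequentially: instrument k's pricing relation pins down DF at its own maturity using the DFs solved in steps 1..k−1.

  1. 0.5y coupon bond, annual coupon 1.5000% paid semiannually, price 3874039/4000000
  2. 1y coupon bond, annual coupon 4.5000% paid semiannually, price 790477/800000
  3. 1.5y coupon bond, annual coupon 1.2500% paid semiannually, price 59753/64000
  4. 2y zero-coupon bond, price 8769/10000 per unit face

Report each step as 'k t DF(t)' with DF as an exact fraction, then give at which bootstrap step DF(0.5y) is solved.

step 1 [0.5y] bond c/2=3/400: DF=(3874039/4000000 − 3/400·(0))/(1+3/400) = 9613/10000 ≈ 0.961300
step 2 [1y] bond c/2=9/400: DF=(790477/800000 − 9/400·(0.961300))/(1+9/400) = 2363/2500 ≈ 0.945200
step 3 [1.5y] bond c/2=1/160: DF=(59753/64000 − 1/160·(0.961300+0.945200))/(1+1/160) = 229/250 ≈ 0.916000
step 4 [2y] zero: DF = P = 8769/10000 ≈ 0.876900

1 1/2 9613/10000
2 1 2363/2500
3 3/2 229/250
4 2 8769/10000
DF(0.5y) is solved at step 1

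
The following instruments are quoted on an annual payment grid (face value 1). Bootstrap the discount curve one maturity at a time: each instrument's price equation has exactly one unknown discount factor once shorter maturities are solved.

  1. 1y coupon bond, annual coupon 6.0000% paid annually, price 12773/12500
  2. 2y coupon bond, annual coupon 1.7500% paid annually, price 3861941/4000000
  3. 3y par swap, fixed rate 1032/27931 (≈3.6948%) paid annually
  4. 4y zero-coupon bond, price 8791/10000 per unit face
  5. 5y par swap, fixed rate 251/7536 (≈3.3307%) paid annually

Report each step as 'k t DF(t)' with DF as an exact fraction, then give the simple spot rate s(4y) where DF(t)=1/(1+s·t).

1 1 241/250
2 2 9323/10000
3 3 1121/1250
4 4 8791/10000
5 5 4247/5000
s(4y) = (1/(8791/10000) − 1)/(4) = 1209/35164 ≈ 3.4382%

step 1 [1y] bond c/1=3/50: DF=(12773/12500 − 3/50·(0))/(1+3/50) = 241/250 ≈ 0.964000
step 2 [2y] bond c/1=7/400: DF=(3861941/4000000 − 7/400·(0.964000))/(1+7/400) = 9323/10000 ≈ 0.932300
step 3 [3y] swap r/1=1032/27931: DF=(1 − 1032/27931·(0.964000+0.932300))/(1+1032/27931) = 1121/1250 ≈ 0.896800
step 4 [4y] zero: DF = P = 8791/10000 ≈ 0.879100
step 5 [5y] swap r/1=251/7536: DF=(1 − 251/7536·(0.964000+0.932300+0.896800+0.879100))/(1+251/7536) = 4247/5000 ≈ 0.849400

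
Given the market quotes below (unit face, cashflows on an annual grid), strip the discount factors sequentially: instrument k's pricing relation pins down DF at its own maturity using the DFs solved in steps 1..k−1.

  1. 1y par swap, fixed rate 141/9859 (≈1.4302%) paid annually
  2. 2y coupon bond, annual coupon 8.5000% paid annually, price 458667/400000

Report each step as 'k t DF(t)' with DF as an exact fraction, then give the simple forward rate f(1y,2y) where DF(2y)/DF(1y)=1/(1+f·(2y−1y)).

step 1 [1y] swap r/1=141/9859: DF=(1 − 141/9859·(0))/(1+141/9859) = 9859/10000 ≈ 0.985900
step 2 [2y] bond c/1=17/200: DF=(458667/400000 − 17/200·(0.985900))/(1+17/200) = 2449/2500 ≈ 0.979600

1 1 9859/10000
2 2 2449/2500
f(1y,2y) = ((9859/10000)/(2449/2500) − 1)/(1) = 63/9796 ≈ 0.6431%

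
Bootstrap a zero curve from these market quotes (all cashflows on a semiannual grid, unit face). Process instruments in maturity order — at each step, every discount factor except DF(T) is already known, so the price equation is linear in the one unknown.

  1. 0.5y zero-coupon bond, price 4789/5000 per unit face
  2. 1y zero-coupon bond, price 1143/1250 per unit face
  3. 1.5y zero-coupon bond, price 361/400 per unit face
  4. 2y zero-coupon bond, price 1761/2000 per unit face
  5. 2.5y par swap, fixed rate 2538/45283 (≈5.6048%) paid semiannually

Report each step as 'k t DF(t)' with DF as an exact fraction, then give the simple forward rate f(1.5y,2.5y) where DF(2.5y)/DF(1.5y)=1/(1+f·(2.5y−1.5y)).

step 1 [0.5y] zero: DF = P = 4789/5000 ≈ 0.957800
step 2 [1y] zero: DF = P = 1143/1250 ≈ 0.914400
step 3 [1.5y] zero: DF = P = 361/400 ≈ 0.902500
step 4 [2y] zero: DF = P = 1761/2000 ≈ 0.880500
step 5 [2.5y] swap r/2=1269/45283: DF=(1 − 1269/45283·(0.957800+0.914400+0.902500+0.880500))/(1+1269/45283) = 8731/10000 ≈ 0.873100

1 1/2 4789/5000
2 1 1143/1250
3 3/2 361/400
4 2 1761/2000
5 5/2 8731/10000
f(1.5y,2.5y) = ((361/400)/(8731/10000) − 1)/(1) = 294/8731 ≈ 3.3673%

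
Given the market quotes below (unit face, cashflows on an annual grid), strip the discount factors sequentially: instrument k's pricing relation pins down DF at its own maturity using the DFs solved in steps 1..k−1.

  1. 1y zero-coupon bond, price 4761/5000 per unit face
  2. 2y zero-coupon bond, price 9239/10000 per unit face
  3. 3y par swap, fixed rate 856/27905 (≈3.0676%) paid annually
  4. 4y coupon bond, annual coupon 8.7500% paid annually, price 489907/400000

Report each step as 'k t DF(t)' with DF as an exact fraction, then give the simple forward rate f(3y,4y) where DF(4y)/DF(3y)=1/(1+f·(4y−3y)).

1 1 4761/5000
2 2 9239/10000
3 3 1143/1250
4 4 9017/10000
f(3y,4y) = ((1143/1250)/(9017/10000) − 1)/(1) = 1/71 ≈ 1.4085%

step 1 [1y] zero: DF = P = 4761/5000 ≈ 0.952200
step 2 [2y] zero: DF = P = 9239/10000 ≈ 0.923900
step 3 [3y] swap r/1=856/27905: DF=(1 − 856/27905·(0.952200+0.923900))/(1+856/27905) = 1143/1250 ≈ 0.914400
step 4 [4y] bond c/1=7/80: DF=(489907/400000 − 7/80·(0.952200+0.923900+0.914400))/(1+7/80) = 9017/10000 ≈ 0.901700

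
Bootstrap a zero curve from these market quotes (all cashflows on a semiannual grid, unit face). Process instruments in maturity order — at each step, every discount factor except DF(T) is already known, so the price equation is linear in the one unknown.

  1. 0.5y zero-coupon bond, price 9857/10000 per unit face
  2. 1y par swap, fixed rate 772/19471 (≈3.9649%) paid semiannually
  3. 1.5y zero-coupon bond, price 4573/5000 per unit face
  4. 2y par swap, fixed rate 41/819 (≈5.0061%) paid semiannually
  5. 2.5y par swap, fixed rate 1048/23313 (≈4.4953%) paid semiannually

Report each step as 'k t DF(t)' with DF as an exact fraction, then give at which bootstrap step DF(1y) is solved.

step 1 [0.5y] zero: DF = P = 9857/10000 ≈ 0.985700
step 2 [1y] swap r/2=386/19471: DF=(1 − 386/19471·(0.985700))/(1+386/19471) = 4807/5000 ≈ 0.961400
step 3 [1.5y] zero: DF = P = 4573/5000 ≈ 0.914600
step 4 [2y] swap r/2=41/1638: DF=(1 − 41/1638·(0.985700+0.961400+0.914600))/(1+41/1638) = 9057/10000 ≈ 0.905700
step 5 [2.5y] swap r/2=524/23313: DF=(1 − 524/23313·(0.985700+0.961400+0.914600+0.905700))/(1+524/23313) = 1119/1250 ≈ 0.895200

1 1/2 9857/10000
2 1 4807/5000
3 3/2 4573/5000
4 2 9057/10000
5 5/2 1119/1250
DF(1y) is solved at step 2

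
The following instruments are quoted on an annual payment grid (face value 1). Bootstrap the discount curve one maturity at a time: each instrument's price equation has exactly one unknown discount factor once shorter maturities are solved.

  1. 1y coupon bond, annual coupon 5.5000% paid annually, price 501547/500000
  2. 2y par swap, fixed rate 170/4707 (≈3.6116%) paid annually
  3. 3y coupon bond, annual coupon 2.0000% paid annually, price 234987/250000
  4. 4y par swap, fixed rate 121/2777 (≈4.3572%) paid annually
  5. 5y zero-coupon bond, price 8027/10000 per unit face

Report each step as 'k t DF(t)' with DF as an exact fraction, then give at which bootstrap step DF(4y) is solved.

step 1 [1y] bond c/1=11/200: DF=(501547/500000 − 11/200·(0))/(1+11/200) = 2377/2500 ≈ 0.950800
step 2 [2y] swap r/1=170/4707: DF=(1 − 170/4707·(0.950800))/(1+170/4707) = 233/250 ≈ 0.932000
step 3 [3y] bond c/1=1/50: DF=(234987/250000 − 1/50·(0.950800+0.932000))/(1+1/50) = 4423/5000 ≈ 0.884600
step 4 [4y] swap r/1=121/2777: DF=(1 − 121/2777·(0.950800+0.932000+0.884600))/(1+121/2777) = 8427/10000 ≈ 0.842700
step 5 [5y] zero: DF = P = 8027/10000 ≈ 0.802700

1 1 2377/2500
2 2 233/250
3 3 4423/5000
4 4 8427/10000
5 5 8027/10000
DF(4y) is solved at step 4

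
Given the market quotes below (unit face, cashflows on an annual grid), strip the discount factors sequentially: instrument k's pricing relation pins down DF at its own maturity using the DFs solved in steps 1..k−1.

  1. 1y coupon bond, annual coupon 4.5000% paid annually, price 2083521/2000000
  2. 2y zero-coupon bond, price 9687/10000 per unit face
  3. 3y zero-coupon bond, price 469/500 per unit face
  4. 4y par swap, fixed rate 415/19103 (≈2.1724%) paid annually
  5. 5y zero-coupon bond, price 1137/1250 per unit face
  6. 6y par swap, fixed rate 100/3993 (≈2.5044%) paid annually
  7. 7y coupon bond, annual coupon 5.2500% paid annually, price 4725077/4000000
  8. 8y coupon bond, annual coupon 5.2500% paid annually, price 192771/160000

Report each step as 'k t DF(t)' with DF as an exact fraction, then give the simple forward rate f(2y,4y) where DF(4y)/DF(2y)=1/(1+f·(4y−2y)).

step 1 [1y] bond c/1=9/200: DF=(2083521/2000000 − 9/200·(0))/(1+9/200) = 9969/10000 ≈ 0.996900
step 2 [2y] zero: DF = P = 9687/10000 ≈ 0.968700
step 3 [3y] zero: DF = P = 469/500 ≈ 0.938000
step 4 [4y] swap r/1=415/19103: DF=(1 − 415/19103·(0.996900+0.968700+0.938000))/(1+415/19103) = 917/1000 ≈ 0.917000
step 5 [5y] zero: DF = P = 1137/1250 ≈ 0.909600
step 6 [6y] swap r/1=100/3993: DF=(1 − 100/3993·(0.996900+0.968700+0.938000+0.917000+0.909600))/(1+100/3993) = 43/50 ≈ 0.860000
step 7 [7y] bond c/1=21/400: DF=(4725077/4000000 − 21/400·(0.996900+0.968700+0.938000+0.917000+0.909600+0.860000))/(1+21/400) = 1687/2000 ≈ 0.843500
step 8 [8y] bond c/1=21/400: DF=(192771/160000 − 21/400·(0.996900+0.968700+0.938000+0.917000+0.909600+0.860000+0.843500))/(1+21/400) = 4119/5000 ≈ 0.823800

1 1 9969/10000
2 2 9687/10000
3 3 469/500
4 4 917/1000
5 5 1137/1250
6 6 43/50
7 7 1687/2000
8 8 4119/5000
f(2y,4y) = ((9687/10000)/(917/1000) − 1)/(2) = 517/18340 ≈ 2.8190%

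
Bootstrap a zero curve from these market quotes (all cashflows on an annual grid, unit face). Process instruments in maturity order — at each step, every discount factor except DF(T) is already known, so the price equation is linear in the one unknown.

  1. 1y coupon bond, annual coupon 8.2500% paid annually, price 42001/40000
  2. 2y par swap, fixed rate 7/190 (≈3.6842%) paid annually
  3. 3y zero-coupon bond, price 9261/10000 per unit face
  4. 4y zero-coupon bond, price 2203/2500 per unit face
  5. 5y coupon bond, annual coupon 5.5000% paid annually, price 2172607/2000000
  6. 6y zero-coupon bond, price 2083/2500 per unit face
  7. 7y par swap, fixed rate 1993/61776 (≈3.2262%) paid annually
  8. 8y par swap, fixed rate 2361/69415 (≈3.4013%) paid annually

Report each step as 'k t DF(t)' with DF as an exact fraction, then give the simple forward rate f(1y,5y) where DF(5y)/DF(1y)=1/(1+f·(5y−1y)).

step 1 [1y] bond c/1=33/400: DF=(42001/40000 − 33/400·(0))/(1+33/400) = 97/100 ≈ 0.970000
step 2 [2y] swap r/1=7/190: DF=(1 − 7/190·(0.970000))/(1+7/190) = 93/100 ≈ 0.930000
step 3 [3y] zero: DF = P = 9261/10000 ≈ 0.926100
step 4 [4y] zero: DF = P = 2203/2500 ≈ 0.881200
step 5 [5y] bond c/1=11/200: DF=(2172607/2000000 − 11/200·(0.970000+0.930000+0.926100+0.881200))/(1+11/200) = 2091/2500 ≈ 0.836400
step 6 [6y] zero: DF = P = 2083/2500 ≈ 0.833200
step 7 [7y] swap r/1=1993/61776: DF=(1 − 1993/61776·(0.970000+0.930000+0.926100+0.881200+0.836400+0.833200))/(1+1993/61776) = 8007/10000 ≈ 0.800700
step 8 [8y] swap r/1=2361/69415: DF=(1 − 2361/69415·(0.970000+0.930000+0.926100+0.881200+0.836400+0.833200+0.800700))/(1+2361/69415) = 7639/10000 ≈ 0.763900

1 1 97/100
2 2 93/100
3 3 9261/10000
4 4 2203/2500
5 5 2091/2500
6 6 2083/2500
7 7 8007/10000
8 8 7639/10000
f(1y,5y) = ((97/100)/(2091/2500) − 1)/(4) = 167/4182 ≈ 3.9933%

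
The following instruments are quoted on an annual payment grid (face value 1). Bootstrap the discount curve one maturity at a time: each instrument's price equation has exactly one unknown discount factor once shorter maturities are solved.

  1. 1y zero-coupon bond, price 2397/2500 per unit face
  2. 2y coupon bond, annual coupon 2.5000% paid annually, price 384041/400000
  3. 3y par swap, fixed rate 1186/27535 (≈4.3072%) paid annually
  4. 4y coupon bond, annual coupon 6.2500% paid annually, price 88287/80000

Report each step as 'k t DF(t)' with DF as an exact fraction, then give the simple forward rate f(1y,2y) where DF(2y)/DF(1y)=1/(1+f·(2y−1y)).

step 1 [1y] zero: DF = P = 2397/2500 ≈ 0.958800
step 2 [2y] bond c/1=1/40: DF=(384041/400000 − 1/40·(0.958800))/(1+1/40) = 9133/10000 ≈ 0.913300
step 3 [3y] swap r/1=1186/27535: DF=(1 − 1186/27535·(0.958800+0.913300))/(1+1186/27535) = 4407/5000 ≈ 0.881400
step 4 [4y] bond c/1=1/16: DF=(88287/80000 − 1/16·(0.958800+0.913300+0.881400))/(1+1/16) = 8767/10000 ≈ 0.876700

1 1 2397/2500
2 2 9133/10000
3 3 4407/5000
4 4 8767/10000
f(1y,2y) = ((2397/2500)/(9133/10000) − 1)/(1) = 455/9133 ≈ 4.9819%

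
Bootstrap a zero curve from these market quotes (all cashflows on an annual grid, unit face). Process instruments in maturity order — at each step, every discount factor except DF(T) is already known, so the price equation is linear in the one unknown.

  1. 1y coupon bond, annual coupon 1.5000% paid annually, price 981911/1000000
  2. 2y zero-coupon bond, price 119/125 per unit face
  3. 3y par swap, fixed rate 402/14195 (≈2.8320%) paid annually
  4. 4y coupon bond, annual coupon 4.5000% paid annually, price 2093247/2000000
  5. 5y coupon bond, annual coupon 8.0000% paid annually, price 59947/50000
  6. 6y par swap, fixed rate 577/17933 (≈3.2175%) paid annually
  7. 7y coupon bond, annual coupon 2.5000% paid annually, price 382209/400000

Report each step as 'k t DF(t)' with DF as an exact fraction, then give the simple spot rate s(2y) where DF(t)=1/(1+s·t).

1 1 4837/5000
2 2 119/125
3 3 2299/2500
4 4 8793/10000
5 5 8347/10000
6 6 8269/10000
7 7 801/1000
s(2y) = (1/(119/125) − 1)/(2) = 3/119 ≈ 2.5210%

step 1 [1y] bond c/1=3/200: DF=(981911/1000000 − 3/200·(0))/(1+3/200) = 4837/5000 ≈ 0.967400
step 2 [2y] zero: DF = P = 119/125 ≈ 0.952000
step 3 [3y] swap r/1=402/14195: DF=(1 − 402/14195·(0.967400+0.952000))/(1+402/14195) = 2299/2500 ≈ 0.919600
step 4 [4y] bond c/1=9/200: DF=(2093247/2000000 − 9/200·(0.967400+0.952000+0.919600))/(1+9/200) = 8793/10000 ≈ 0.879300
step 5 [5y] bond c/1=2/25: DF=(59947/50000 − 2/25·(0.967400+0.952000+0.919600+0.879300))/(1+2/25) = 8347/10000 ≈ 0.834700
step 6 [6y] swap r/1=577/17933: DF=(1 − 577/17933·(0.967400+0.952000+0.919600+0.879300+0.834700))/(1+577/17933) = 8269/10000 ≈ 0.826900
step 7 [7y] bond c/1=1/40: DF=(382209/400000 − 1/40·(0.967400+0.952000+0.919600+0.879300+0.834700+0.826900))/(1+1/40) = 801/1000 ≈ 0.801000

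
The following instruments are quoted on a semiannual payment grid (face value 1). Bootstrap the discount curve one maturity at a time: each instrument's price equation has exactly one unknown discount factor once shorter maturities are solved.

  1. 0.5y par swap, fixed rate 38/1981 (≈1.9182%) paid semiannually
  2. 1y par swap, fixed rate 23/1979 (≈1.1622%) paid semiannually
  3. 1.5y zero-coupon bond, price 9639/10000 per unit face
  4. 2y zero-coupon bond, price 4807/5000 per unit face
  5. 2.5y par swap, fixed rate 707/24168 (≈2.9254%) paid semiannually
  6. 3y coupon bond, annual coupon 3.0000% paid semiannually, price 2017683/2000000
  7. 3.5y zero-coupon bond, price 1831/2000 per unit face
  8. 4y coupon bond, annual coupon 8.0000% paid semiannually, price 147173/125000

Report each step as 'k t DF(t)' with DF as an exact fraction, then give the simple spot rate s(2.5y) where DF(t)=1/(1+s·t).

1 1/2 1981/2000
2 1 1977/2000
3 3/2 9639/10000
4 2 4807/5000
5 5/2 9293/10000
6 3 369/400
7 7/2 1831/2000
8 4 1751/2000
s(2.5y) = (1/(9293/10000) − 1)/(5/2) = 1414/46465 ≈ 3.0432%

step 1 [0.5y] swap r/2=19/1981: DF=(1 − 19/1981·(0))/(1+19/1981) = 1981/2000 ≈ 0.990500
step 2 [1y] swap r/2=23/3958: DF=(1 − 23/3958·(0.990500))/(1+23/3958) = 1977/2000 ≈ 0.988500
step 3 [1.5y] zero: DF = P = 9639/10000 ≈ 0.963900
step 4 [2y] zero: DF = P = 4807/5000 ≈ 0.961400
step 5 [2.5y] swap r/2=707/48336: DF=(1 − 707/48336·(0.990500+0.988500+0.963900+0.961400))/(1+707/48336) = 9293/10000 ≈ 0.929300
step 6 [3y] bond c/2=3/200: DF=(2017683/2000000 − 3/200·(0.990500+0.988500+0.963900+0.961400+0.929300))/(1+3/200) = 369/400 ≈ 0.922500
step 7 [3.5y] zero: DF = P = 1831/2000 ≈ 0.915500
step 8 [4y] bond c/2=1/25: DF=(147173/125000 − 1/25·(0.990500+0.988500+0.963900+0.961400+0.929300+0.922500+0.915500))/(1+1/25) = 1751/2000 ≈ 0.875500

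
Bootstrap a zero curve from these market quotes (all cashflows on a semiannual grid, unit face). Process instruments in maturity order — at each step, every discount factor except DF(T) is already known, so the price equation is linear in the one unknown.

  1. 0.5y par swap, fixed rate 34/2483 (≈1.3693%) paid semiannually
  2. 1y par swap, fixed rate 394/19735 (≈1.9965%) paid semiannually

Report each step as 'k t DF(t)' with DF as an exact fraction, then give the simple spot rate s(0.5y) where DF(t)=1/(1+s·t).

1 1/2 2483/2500
2 1 9803/10000
s(0.5y) = (1/(2483/2500) − 1)/(1/2) = 34/2483 ≈ 1.3693%

step 1 [0.5y] swap r/2=17/2483: DF=(1 − 17/2483·(0))/(1+17/2483) = 2483/2500 ≈ 0.993200
step 2 [1y] swap r/2=197/19735: DF=(1 − 197/19735·(0.993200))/(1+197/19735) = 9803/10000 ≈ 0.980300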